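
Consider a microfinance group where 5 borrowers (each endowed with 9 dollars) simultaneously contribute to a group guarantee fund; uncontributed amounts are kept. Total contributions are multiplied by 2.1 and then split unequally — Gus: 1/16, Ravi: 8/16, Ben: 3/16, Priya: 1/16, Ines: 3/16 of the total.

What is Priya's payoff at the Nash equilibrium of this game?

Player j's private return per contributed unit is 2.1 × (j's share). Contributing is weakly dominant for j when that share is at least 1/2.1 = 0.4762, and contributing 0 is dominant otherwise.
Only Ravi (8/16) clears that bar, contributing 9; the remaining 4 contribute 0. Total contributed: 9.
Priya keeps 9 and receives 2.1 × 9 × 1/16 = 1.18 from the group guarantee fund, for a payoff of 10.18.

10.18 dollars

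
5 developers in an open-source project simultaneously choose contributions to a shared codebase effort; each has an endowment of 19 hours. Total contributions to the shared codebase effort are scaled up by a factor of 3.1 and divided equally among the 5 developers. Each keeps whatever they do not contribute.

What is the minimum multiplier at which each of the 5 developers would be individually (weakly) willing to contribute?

5

A contributed unit returns (multiplier)/5 to its contributor.
This reaches 1 exactly when the multiplier is 5.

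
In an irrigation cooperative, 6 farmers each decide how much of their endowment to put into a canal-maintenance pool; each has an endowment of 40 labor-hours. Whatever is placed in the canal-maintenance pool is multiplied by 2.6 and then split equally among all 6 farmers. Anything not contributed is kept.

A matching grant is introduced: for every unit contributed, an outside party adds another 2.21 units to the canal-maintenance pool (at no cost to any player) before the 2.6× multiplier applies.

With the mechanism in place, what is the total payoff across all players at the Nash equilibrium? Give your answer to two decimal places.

The effective private return per unit is now 2.6 × 3.21 / 6 = 1.3910 > 1, so every player's dominant strategy flips to full contribution.
So the Nash equilibrium is full contribution by all 6; the group earns 2.6 × 3.21 × 240 = 2003.04.

2003.04 labor-hours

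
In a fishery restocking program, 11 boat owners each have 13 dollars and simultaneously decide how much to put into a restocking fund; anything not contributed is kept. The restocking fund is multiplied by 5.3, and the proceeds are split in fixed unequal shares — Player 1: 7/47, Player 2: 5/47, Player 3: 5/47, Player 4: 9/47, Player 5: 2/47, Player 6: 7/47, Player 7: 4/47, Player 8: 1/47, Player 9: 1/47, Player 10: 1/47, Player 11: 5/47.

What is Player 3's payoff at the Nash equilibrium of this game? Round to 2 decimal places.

20.33 dollars

A player with share s gets back 5.3·s per unit contributed, so full contribution is dominant for anyone with s > 1/5.3 = 0.1887 and zero contribution is dominant for anyone below.
Player 4 alone (share 9/47) is above the threshold, contributing 13; the remaining 10 contribute 0. Total contributed: 13.
Player 3 keeps 13 and receives 5.3 × 13 × 5/47 = 7.33 from the restocking fund, for a payoff of 20.33.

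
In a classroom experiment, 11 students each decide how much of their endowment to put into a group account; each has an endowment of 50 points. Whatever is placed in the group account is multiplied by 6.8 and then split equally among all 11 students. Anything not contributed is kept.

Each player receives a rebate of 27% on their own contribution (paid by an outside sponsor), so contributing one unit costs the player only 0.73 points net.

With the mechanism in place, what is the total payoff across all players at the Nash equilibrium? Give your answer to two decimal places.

550.00 points

Even with the mechanism, each unit contributed returns only (6.8/11) / 0.73 = 0.8468 per unit of net cost, so contributing nothing is still dominant.
Everyone keeps their endowment and the group total is 11 × 50 = 550.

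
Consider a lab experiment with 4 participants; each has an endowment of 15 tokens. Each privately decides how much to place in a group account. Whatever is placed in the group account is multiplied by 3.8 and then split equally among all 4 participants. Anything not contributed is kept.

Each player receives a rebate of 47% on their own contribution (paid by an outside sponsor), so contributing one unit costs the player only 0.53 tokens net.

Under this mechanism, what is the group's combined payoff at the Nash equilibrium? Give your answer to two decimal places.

256.20 tokens

Under the mechanism each unit contributed yields (3.8/4) / 0.53 = 1.7925 back to its contributor per unit of net cost, which exceeds 1, making full contribution the dominant choice for everyone.
So the Nash equilibrium is full contribution by all 4; the group earns 4 × (15 × 0.47 + 3.8 × 15) = 256.20.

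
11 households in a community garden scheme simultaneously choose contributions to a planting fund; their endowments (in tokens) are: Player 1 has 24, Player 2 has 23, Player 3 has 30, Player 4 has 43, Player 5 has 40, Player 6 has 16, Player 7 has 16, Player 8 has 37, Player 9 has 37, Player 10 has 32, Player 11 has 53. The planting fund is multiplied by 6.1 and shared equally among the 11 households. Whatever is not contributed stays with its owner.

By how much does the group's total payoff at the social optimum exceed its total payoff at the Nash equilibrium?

1790.10 tokens

The private return per contributed unit is 6.1/11 = 0.5545 < 1 for every player regardless of endowment, so the Nash equilibrium is zero contribution and the group total is Σ E_j = 24 + 23 + 30 + 43 + 40 + 16 + 16 + 37 + 37 + 32 + 53 = 351.
Each contributed unit returns 6.100 to the group, so the social optimum is full contribution by everyone: group total = 6.100 × 351 = 2141.10.
Efficiency loss = (6.100 − 1) × 351 = 1790.10.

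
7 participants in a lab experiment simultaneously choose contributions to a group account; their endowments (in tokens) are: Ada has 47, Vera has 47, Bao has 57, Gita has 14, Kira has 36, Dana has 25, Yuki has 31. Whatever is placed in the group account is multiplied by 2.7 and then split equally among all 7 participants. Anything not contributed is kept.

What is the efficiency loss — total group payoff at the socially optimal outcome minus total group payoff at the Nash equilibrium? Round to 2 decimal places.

The private return per contributed unit is 2.7/7 = 0.3857 < 1 for every player regardless of endowment, so the Nash equilibrium is zero contribution and the group total is Σ E_j = 47 + 47 + 57 + 14 + 36 + 25 + 31 = 257.
Each contributed unit returns 2.700 to the group, so the social optimum is full contribution by everyone: group total = 2.700 × 257 = 693.90.
Efficiency loss = (2.700 − 1) × 257 = 436.90.

436.90 tokens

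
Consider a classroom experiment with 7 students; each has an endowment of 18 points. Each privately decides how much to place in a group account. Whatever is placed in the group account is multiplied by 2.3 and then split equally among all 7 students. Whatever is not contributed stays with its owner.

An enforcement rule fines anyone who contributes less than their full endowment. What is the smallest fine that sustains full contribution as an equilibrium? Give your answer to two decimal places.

12.09 points

Given the others contribute fully, the best deviation is to contribute 0 (any partial contribution still incurs the fine and gives up units whose private return 0.3286 is below 1).
Deviating from 18 to 0 saves 18 points but forfeits the deviator's share of the drop in the group account: 2.3/7 × 18 = 5.91.
So the deviation gain is 18 − 5.91 = 12.09, and the fine must be at least 12.09 points to wipe it out.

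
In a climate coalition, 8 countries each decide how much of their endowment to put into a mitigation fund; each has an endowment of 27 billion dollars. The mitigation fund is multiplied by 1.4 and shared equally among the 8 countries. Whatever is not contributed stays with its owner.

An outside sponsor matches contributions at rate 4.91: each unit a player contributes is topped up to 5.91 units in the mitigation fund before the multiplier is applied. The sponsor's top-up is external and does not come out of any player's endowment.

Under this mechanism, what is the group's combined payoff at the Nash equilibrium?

Under the mechanism each unit contributed yields 1.4 × 5.91 / 8 = 1.0343 back to its contributor per unit of net cost, which exceeds 1, making full contribution the dominant choice for everyone.
So the Nash equilibrium is full contribution by all 8; the group earns 1.4 × 5.91 × 216 = 1787.18.

1787.18 billion dollars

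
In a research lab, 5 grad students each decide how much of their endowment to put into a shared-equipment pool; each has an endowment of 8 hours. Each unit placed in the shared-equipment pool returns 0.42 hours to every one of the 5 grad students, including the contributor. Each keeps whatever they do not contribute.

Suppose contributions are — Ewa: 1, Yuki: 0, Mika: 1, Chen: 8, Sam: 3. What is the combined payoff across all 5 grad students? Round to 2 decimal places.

Total contributed: 1 + 0 + 1 + 8 + 3 = 13; total kept: 5 × 8 − 13 = 27.
The shared-equipment pool pays out 0.42 × 5 × 13 = 27.30 in aggregate.
Group total = 27 + 27.30 = 54.30.

54.30 hours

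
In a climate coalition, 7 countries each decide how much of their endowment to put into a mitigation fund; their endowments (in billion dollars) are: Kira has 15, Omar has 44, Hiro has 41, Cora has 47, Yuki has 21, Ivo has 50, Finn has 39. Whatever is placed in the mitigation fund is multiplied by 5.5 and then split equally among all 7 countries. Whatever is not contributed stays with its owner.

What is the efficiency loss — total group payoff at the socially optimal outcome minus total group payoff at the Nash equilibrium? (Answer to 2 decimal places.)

1156.50 billion dollars

The private return per contributed unit is 5.5/7 = 0.7857 < 1 for every player regardless of endowment, so the Nash equilibrium is zero contribution and the group total is Σ E_j = 15 + 44 + 41 + 47 + 21 + 50 + 39 = 257.
Each contributed unit returns 5.500 to the group, so the social optimum is full contribution by everyone: group total = 5.500 × 257 = 1413.50.
Efficiency loss = (5.500 − 1) × 257 = 1156.50.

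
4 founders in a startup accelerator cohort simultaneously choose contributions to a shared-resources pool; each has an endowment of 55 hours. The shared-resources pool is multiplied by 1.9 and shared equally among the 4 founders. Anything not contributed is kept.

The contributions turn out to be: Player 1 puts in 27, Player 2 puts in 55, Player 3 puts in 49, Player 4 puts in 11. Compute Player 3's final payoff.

Total contributed: 27 + 55 + 49 + 11 = 142.
Each receives 1.9 × 142 / 4 = 67.45 from the shared-resources pool.
Player 3 keeps 55 − 49 = 6, so Player 3's payoff is 6 + 67.45 = 73.45.

73.45 hours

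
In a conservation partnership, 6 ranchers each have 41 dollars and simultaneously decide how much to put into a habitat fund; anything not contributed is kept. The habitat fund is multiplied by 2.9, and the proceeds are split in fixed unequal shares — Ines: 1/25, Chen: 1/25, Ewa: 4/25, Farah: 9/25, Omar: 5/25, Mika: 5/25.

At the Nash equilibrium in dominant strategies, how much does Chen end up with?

45.76 dollars

Each unit j contributes comes back to j as 2.9 × (j's share), so j prefers to contribute only if that share exceeds 1/2.9 = 0.3448; otherwise keeping the unit dominates.
Only Farah (9/25) clears that bar, contributing 41; the remaining 5 contribute 0. Total contributed: 41.
Chen keeps 41 and receives 2.9 × 41 × 1/25 = 4.76 from the habitat fund, for a payoff of 45.76.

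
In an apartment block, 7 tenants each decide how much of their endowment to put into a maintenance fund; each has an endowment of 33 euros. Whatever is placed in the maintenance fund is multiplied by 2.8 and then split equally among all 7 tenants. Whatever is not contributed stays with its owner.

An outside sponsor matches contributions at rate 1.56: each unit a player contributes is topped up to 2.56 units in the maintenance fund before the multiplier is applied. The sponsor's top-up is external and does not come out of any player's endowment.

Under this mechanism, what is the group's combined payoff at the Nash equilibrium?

1655.81 euros

The effective private return per unit is now 2.8 × 2.56 / 7 = 1.0240 > 1, so every player's dominant strategy flips to full contribution.
At the Nash equilibrium everyone contributes 33. Group total payoff = 2.8 × 2.56 × 231 = 1655.81.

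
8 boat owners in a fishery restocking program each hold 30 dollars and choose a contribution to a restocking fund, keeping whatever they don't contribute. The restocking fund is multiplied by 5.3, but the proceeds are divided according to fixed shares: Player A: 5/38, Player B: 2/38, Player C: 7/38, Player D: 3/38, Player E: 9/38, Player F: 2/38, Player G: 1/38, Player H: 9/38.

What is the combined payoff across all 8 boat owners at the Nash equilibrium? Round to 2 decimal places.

For player j, contributing a unit is worthwhile iff 5.3 × (j's share) ≥ 1, i.e. iff j's share is at least 0.1887.
Player E and Player H clear that bar, contributing 30 each; the remaining 6 contribute 0. Total contributed: 60.
The restocking fund pays out 5.3 × 60 = 318.00 in total (split across the unequal shares, but the aggregate is all that matters for the group sum).
The 6 free-riders keep 30 each, adding 180. Group total = 180 + 318.00 = 498.00.

498.00 dollars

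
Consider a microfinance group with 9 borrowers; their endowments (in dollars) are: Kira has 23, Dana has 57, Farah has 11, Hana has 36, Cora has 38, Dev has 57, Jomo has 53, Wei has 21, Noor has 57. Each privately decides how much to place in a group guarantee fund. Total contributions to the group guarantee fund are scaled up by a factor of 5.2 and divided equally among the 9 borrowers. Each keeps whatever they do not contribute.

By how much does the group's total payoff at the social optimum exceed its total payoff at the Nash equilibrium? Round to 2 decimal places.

The private return per contributed unit is 5.2/9 = 0.5778 < 1 for every player regardless of endowment, so the Nash equilibrium is zero contribution and the group total is Σ E_j = 23 + 57 + 11 + 36 + 38 + 57 + 53 + 21 + 57 = 353.
Each contributed unit returns 5.200 to the group, so the social optimum is full contribution by everyone: group total = 5.200 × 353 = 1835.60.
Efficiency loss = (5.200 − 1) × 353 = 1482.60.

1482.60 dollars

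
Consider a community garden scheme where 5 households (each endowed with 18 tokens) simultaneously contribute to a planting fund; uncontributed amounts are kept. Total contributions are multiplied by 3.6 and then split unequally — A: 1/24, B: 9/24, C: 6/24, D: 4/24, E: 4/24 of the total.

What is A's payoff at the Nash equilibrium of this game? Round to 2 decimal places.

20.70 tokens

For player j, contributing a unit is worthwhile iff 3.6 × (j's share) ≥ 1, i.e. iff j's share is at least 0.2778.
Only B (9/24) clears that bar, contributing 18; the remaining 4 contribute 0. Total contributed: 18.
A keeps 18 and receives 3.6 × 18 × 1/24 = 2.70 from the planting fund, for a payoff of 20.70.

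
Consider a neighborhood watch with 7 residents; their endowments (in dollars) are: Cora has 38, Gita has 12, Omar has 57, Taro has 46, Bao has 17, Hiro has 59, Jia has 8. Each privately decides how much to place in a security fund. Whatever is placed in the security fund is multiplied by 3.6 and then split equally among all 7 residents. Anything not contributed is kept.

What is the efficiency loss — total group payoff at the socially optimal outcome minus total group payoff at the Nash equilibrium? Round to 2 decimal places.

616.20 dollars

The private return per contributed unit is 3.6/7 = 0.5143 < 1 for every player regardless of endowment, so the Nash equilibrium is zero contribution and the group total is Σ E_j = 38 + 12 + 57 + 46 + 17 + 59 + 8 = 237.
Each contributed unit returns 3.600 to the group, so the social optimum is full contribution by everyone: group total = 3.600 × 237 = 853.20.
Efficiency loss = (3.600 − 1) × 237 = 616.20.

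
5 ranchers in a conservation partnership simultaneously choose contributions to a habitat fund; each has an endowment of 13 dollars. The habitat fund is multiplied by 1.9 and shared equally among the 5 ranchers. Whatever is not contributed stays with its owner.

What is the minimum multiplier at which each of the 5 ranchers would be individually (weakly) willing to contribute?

A contributed unit returns (multiplier)/5 to its contributor.
This reaches 1 exactly when the multiplier is 5.

5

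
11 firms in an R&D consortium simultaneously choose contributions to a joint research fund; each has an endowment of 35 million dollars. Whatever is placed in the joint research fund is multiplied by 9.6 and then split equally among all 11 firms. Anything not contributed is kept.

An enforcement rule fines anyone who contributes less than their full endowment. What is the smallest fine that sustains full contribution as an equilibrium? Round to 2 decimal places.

Given the others contribute fully, the best deviation is to contribute 0 (any partial contribution still incurs the fine and gives up units whose private return 0.8727 is below 1).
Deviating from 35 to 0 saves 35 million dollars but forfeits the deviator's share of the drop in the joint research fund: 9.6/11 × 35 = 30.55.
So the deviation gain is 35 − 30.55 = 4.45, and the fine must be at least 4.45 million dollars to wipe it out.

4.45 million dollars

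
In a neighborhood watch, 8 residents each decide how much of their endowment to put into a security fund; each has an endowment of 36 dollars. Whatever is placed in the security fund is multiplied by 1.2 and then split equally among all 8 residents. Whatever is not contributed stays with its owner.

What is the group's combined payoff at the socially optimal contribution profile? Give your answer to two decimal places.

Each contributed unit returns 1.200 to the group as a whole (0.1500 to each of 8 players), which exceeds 1, so the social optimum is full contribution: group total = 1.200 × 288 = 345.60.

345.60 dollars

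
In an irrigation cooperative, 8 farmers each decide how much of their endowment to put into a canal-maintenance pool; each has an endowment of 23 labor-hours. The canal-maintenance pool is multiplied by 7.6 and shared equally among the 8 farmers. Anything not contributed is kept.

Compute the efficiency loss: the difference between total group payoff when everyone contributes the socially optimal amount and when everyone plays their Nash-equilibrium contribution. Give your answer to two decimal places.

Each contributed unit returns 7.6/8 = 0.9500 to its contributor — below 1 — so contributing 0 is dominant for every player. At the Nash equilibrium everyone keeps their 23, and the group total is 8 × 23 = 184.
Each contributed unit returns 7.600 to the group as a whole (0.9500 to each of 8 players), which exceeds 1, so the social optimum is full contribution: group total = 7.600 × 184 = 1398.40.
Efficiency loss = 1398.40 − 184 = 1214.40.

1214.40 labor-hours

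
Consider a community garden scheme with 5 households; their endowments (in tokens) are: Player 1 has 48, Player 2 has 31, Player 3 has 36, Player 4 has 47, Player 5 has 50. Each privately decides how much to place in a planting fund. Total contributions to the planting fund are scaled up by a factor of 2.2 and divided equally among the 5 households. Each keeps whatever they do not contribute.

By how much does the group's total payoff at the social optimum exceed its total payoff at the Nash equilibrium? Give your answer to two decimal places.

The private return per contributed unit is 2.2/5 = 0.4400 < 1 for every player regardless of endowment, so the Nash equilibrium is zero contribution and the group total is Σ E_j = 48 + 31 + 36 + 47 + 50 = 212.
Each contributed unit returns 2.200 to the group, so the social optimum is full contribution by everyone: group total = 2.200 × 212 = 466.40.
Efficiency loss = (2.200 − 1) × 212 = 254.40.

254.40 tokens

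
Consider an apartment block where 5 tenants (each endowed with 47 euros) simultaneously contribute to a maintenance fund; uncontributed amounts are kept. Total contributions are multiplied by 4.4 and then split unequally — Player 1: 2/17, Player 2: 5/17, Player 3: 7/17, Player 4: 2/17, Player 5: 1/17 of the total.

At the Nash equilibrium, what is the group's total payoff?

554.60 euros

Each unit j contributes comes back to j as 4.4 × (j's share), so j prefers to contribute only if that share exceeds 1/4.4 = 0.2273; otherwise keeping the unit dominates.
Player 2 and Player 3 are above the threshold, contributing 47 each; the remaining 3 contribute 0. Total contributed: 94.
The maintenance fund pays out 4.4 × 94 = 413.60 in total (split across the unequal shares, but the aggregate is all that matters for the group sum).
The 3 free-riders keep 47 each, adding 141. Group total = 141 + 413.60 = 554.60.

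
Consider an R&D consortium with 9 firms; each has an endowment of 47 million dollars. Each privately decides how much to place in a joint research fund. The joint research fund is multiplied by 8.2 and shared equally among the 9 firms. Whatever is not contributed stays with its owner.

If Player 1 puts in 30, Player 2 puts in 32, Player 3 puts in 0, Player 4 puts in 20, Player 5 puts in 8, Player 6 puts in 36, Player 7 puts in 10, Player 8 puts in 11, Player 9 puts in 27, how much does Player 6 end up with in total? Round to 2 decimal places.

169.53 million dollars

Total contributed: 30 + 32 + 0 + 20 + 8 + 36 + 10 + 11 + 27 = 174.
Each receives 8.2 × 174 / 9 = 158.53 from the joint research fund.
Player 6 keeps 47 − 36 = 11, so Player 6's payoff is 11 + 158.53 = 169.53.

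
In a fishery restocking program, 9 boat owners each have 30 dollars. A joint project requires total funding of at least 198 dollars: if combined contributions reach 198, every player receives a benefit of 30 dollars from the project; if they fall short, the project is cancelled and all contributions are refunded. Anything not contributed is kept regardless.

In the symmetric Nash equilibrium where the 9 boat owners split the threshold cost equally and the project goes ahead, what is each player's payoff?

38 dollars

Equal share of the threshold: 198/9 = 22.
At this profile no one gains by cutting their contribution: any cut drops the total below 198, the project is cancelled, contributions are refunded, and the deviator ends with 30, which is less than 30 − 22 + 30 = 38. Contributing more than 22 just wastes the excess. So contributing exactly 22 is a best response.
Each player's payoff: 30 − 22 + 30 = 38.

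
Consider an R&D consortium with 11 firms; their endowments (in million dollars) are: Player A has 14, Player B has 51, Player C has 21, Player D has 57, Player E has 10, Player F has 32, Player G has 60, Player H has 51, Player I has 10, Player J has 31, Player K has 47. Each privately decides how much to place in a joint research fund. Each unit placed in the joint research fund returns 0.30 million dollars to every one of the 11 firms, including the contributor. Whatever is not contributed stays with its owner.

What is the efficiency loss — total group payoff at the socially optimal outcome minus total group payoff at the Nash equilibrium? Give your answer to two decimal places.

The private return per contributed unit is 0.30 < 1 for everyone, so the Nash equilibrium is zero contribution and the group total is Σ E_j = 14 + 51 + 21 + 57 + 10 + 32 + 60 + 51 + 10 + 31 + 47 = 384.
Each contributed unit returns 3.300 to the group, so the social optimum is full contribution by everyone: group total = 3.300 × 384 = 1267.20.
Efficiency loss = (3.300 − 1) × 384 = 883.20.

883.20 million dollars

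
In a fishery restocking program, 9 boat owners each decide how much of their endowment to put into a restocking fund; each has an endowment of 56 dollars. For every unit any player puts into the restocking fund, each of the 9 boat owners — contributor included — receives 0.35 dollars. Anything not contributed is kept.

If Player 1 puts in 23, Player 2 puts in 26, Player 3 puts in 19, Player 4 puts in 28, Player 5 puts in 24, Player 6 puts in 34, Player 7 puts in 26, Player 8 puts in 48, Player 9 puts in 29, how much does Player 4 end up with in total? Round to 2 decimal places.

117.95 dollars

Total contributed: 23 + 26 + 19 + 28 + 24 + 34 + 26 + 48 + 29 = 257.
Each receives 0.35 × 257 = 89.95 from the restocking fund.
Player 4 keeps 56 − 28 = 28, so Player 4's payoff is 28 + 89.95 = 117.95.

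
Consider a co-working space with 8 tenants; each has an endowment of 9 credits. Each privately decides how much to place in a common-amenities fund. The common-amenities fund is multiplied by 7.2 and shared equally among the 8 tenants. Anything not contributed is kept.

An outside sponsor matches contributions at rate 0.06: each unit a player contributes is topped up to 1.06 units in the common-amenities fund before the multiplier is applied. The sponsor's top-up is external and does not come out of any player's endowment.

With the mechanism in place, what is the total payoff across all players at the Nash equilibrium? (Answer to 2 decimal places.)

72.00 credits

Even with the mechanism, each unit contributed returns only 7.2 × 1.06 / 8 = 0.9540 per unit of net cost, so contributing nothing is still dominant.
At the Nash equilibrium no one contributes; group total payoff = 8 × 9 = 72.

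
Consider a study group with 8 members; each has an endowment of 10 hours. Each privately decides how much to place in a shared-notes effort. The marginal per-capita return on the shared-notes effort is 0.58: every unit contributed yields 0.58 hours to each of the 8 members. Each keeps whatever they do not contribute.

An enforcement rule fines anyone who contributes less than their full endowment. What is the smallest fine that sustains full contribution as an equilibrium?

4.20 hours

Given the others contribute fully, the best deviation is to contribute 0 (any partial contribution still incurs the fine and gives up units whose private return 0.58 is below 1).
Deviating from 10 to 0 saves 10 hours but forfeits the deviator's share of the drop in the shared-notes effort: 0.58 × 10 = 5.80.
So the deviation gain is 10 − 5.80 = 4.20, and the fine must be at least 4.20 hours to wipe it out.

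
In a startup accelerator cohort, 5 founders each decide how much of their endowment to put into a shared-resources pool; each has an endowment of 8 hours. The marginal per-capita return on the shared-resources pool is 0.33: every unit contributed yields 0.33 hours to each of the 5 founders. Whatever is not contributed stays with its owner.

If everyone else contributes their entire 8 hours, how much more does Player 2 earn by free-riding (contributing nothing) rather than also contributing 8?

5.36 hours

Switching from a contribution of 8 to 0 lets Player 2 keep an extra 8 hours, but lowers the shared-resources pool by 8, which costs Player 2 their own share of that drop: 0.33 × 8 = 2.64.
Net gain = 8 − 2.64 = 5.36. The private return per contributed unit (0.33) is below 1, so free-riding is indeed the best response regardless of what the others do.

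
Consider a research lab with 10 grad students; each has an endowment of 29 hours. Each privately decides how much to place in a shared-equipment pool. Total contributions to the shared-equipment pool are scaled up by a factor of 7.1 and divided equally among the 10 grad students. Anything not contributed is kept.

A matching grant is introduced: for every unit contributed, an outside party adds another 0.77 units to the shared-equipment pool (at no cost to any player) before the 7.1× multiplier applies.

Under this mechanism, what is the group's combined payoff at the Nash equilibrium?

The effective private return per unit is now 7.1 × 1.77 / 10 = 1.2567 > 1, so every player's dominant strategy flips to full contribution.
So the Nash equilibrium is full contribution by all 10; the group earns 7.1 × 1.77 × 290 = 3644.43.

3644.43 hours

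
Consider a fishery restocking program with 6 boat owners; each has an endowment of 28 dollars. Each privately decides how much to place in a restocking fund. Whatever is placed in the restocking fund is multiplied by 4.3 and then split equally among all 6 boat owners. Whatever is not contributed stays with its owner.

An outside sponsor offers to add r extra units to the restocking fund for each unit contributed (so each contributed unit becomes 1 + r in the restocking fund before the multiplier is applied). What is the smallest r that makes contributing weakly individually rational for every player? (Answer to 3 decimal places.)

With matching at rate r, one contributed unit becomes (1 + r) in the restocking fund and returns 4.3 × (1 + r) / 6 to the contributor.
Setting this equal to 1: 1 + r = 6/4.3 = 1.3953.
So the minimum matching rate is r = 1.3953 − 1 = 0.395.

0.395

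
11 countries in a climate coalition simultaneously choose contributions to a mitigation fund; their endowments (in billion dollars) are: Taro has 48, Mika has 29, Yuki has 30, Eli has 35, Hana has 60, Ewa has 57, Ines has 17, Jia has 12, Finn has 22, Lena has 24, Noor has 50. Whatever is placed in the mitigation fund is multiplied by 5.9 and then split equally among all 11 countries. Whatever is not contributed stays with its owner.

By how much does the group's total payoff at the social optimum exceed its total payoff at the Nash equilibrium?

The private return per contributed unit is 5.9/11 = 0.5364 < 1 for every player regardless of endowment, so the Nash equilibrium is zero contribution and the group total is Σ E_j = 48 + 29 + 30 + 35 + 60 + 57 + 17 + 12 + 22 + 24 + 50 = 384.
Each contributed unit returns 5.900 to the group, so the social optimum is full contribution by everyone: group total = 5.900 × 384 = 2265.60.
Efficiency loss = (5.900 − 1) × 384 = 1881.60.

1881.60 billion dollars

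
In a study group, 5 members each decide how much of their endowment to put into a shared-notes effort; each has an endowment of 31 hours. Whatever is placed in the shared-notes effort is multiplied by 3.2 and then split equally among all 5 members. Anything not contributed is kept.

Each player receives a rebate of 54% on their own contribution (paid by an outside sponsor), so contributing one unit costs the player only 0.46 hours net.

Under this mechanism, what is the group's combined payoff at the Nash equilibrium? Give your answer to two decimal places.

579.70 hours

Under the mechanism each unit contributed yields (3.2/5) / 0.46 = 1.3913 back to its contributor per unit of net cost, which exceeds 1, making full contribution the dominant choice for everyone.
At the Nash equilibrium everyone contributes 31. Group total payoff = 5 × (31 × 0.54 + 3.2 × 31) = 579.70.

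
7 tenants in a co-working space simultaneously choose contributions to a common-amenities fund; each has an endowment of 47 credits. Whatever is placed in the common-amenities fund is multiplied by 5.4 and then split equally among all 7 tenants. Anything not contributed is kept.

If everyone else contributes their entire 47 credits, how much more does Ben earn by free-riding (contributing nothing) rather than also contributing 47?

10.74 credits

Switching from a contribution of 47 to 0 lets Ben keep an extra 47 credits, but lowers the common-amenities fund by 47, which costs Ben their own share of that drop: 5.4/7 × 47 = 36.26.
Net gain = 47 − 36.26 = 10.74. The private return per contributed unit (0.7714) is below 1, so free-riding is indeed the best response regardless of what the others do.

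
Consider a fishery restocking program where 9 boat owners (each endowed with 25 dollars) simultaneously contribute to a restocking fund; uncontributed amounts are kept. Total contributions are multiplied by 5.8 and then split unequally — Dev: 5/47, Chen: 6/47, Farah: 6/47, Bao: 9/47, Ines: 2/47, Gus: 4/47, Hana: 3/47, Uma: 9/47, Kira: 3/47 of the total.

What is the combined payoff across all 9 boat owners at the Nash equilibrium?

Player j's private return per contributed unit is 5.8 × (j's share). Contributing is weakly dominant for j when that share is at least 1/5.8 = 0.1724, and contributing 0 is dominant otherwise.
Bao and Uma are above the threshold, contributing 25 each; the remaining 7 contribute 0. Total contributed: 50.
The restocking fund pays out 5.8 × 50 = 290.00 in total (split across the unequal shares, but the aggregate is all that matters for the group sum).
The 7 free-riders keep 25 each, adding 175. Group total = 175 + 290.00 = 465.00.

465.00 dollars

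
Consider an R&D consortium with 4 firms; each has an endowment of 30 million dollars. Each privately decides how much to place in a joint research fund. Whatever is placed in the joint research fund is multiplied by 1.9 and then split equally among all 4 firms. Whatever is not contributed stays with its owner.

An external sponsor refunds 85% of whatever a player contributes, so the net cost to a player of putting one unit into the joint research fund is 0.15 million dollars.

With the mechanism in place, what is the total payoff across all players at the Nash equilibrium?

330.00 million dollars

Under the mechanism each unit contributed yields (1.9/4) / 0.15 = 3.1667 back to its contributor per unit of net cost, which exceeds 1, making full contribution the dominant choice for everyone.
At the Nash equilibrium everyone contributes 30. Group total payoff = 4 × (30 × 0.85 + 1.9 × 30) = 330.00.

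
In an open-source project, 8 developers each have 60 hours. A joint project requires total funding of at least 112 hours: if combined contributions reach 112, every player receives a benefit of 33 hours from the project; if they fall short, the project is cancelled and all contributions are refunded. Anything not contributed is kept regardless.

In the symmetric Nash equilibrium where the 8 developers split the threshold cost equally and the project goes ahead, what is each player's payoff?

Equal share of the threshold: 112/8 = 14.
At this profile no one gains by cutting their contribution: any cut drops the total below 112, the project is cancelled, contributions are refunded, and the deviator ends with 60, which is less than 60 − 14 + 33 = 79. Contributing more than 14 just wastes the excess. So contributing exactly 14 is a best response.
Each player's payoff: 60 − 14 + 33 = 79.

79 hours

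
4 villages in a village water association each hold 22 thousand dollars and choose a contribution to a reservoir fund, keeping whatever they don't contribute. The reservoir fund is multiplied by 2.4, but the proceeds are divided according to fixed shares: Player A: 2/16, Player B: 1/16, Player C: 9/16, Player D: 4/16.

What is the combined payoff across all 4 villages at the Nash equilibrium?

118.80 thousand dollars

Each unit j contributes comes back to j as 2.4 × (j's share), so j prefers to contribute only if that share exceeds 1/2.4 = 0.4167; otherwise keeping the unit dominates.
Only Player C (9/16) clears that bar, contributing 22; the remaining 3 contribute 0. Total contributed: 22.
The reservoir fund pays out 2.4 × 22 = 52.80 in total (split across the unequal shares, but the aggregate is all that matters for the group sum).
The 3 free-riders keep 22 each, adding 66. Group total = 66 + 52.80 = 118.80.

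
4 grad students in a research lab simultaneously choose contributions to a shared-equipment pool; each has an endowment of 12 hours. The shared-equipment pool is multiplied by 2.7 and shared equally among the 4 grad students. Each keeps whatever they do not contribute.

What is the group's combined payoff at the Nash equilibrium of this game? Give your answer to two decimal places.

Each contributed unit returns 2.7/4 = 0.6750 to its contributor — below 1 — so contributing 0 is dominant for every player. At the Nash equilibrium everyone keeps their 12, and the group total is 4 × 12 = 48.

48.00 hours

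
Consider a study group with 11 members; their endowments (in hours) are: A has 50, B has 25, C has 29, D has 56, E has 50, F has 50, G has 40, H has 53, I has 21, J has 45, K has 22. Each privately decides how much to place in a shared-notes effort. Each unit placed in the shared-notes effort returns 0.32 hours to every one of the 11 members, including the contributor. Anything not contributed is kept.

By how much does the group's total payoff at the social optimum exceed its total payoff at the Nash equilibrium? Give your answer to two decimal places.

The private return per contributed unit is 0.32 < 1 for everyone, so the Nash equilibrium is zero contribution and the group total is Σ E_j = 50 + 25 + 29 + 56 + 50 + 50 + 40 + 53 + 21 + 45 + 22 = 441.
Each contributed unit returns 3.520 to the group, so the social optimum is full contribution by everyone: group total = 3.520 × 441 = 1552.32.
Efficiency loss = (3.520 − 1) × 441 = 1111.32.

1111.32 hours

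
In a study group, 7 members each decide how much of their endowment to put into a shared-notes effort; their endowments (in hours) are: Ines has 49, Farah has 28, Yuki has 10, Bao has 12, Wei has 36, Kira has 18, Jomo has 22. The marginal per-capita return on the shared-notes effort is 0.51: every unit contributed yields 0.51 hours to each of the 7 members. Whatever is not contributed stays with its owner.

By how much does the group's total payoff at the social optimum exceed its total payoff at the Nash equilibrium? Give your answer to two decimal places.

The private return per contributed unit is 0.51 < 1 for everyone, so the Nash equilibrium is zero contribution and the group total is Σ E_j = 49 + 28 + 10 + 12 + 36 + 18 + 22 = 175.
Each contributed unit returns 3.570 to the group, so the social optimum is full contribution by everyone: group total = 3.570 × 175 = 624.75.
Efficiency loss = (3.570 − 1) × 175 = 449.75.

449.75 hours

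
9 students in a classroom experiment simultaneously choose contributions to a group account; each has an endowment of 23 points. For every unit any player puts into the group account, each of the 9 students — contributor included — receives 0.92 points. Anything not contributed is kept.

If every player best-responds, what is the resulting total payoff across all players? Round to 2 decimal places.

The private return per contributed unit is 0.92 < 1, so contributing 0 is dominant for every player. At the Nash equilibrium everyone keeps their 23, and the group total is 9 × 23 = 207.

207.00 points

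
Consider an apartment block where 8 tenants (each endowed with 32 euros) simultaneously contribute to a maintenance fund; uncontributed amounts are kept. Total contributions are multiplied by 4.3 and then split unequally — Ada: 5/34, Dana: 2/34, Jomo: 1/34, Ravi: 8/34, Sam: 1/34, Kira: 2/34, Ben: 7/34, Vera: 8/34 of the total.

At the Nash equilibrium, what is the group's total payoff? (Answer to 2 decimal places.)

Each unit j contributes comes back to j as 4.3 × (j's share), so j prefers to contribute only if that share exceeds 1/4.3 = 0.2326; otherwise keeping the unit dominates.
Ravi and Vera clear that bar, contributing 32 each; the remaining 6 contribute 0. Total contributed: 64.
The maintenance fund pays out 4.3 × 64 = 275.20 in total (split across the unequal shares, but the aggregate is all that matters for the group sum).
The 6 free-riders keep 32 each, adding 192. Group total = 192 + 275.20 = 467.20.

467.20 euros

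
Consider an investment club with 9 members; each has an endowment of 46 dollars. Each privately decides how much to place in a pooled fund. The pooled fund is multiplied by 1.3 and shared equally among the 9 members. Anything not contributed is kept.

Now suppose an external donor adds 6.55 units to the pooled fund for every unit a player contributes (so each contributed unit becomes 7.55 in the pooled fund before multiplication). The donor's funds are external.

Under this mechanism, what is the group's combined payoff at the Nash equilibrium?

The effective private return per unit is now 1.3 × 7.55 / 9 = 1.0906 > 1, so every player's dominant strategy flips to full contribution.
At the Nash equilibrium everyone contributes 46. Group total payoff = 1.3 × 7.55 × 414 = 4063.41.

4063.41 dollars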